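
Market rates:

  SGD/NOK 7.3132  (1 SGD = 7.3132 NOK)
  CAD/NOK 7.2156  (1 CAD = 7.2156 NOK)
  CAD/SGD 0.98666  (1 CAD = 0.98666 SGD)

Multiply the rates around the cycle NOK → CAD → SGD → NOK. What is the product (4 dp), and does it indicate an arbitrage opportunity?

Around NOK → CAD → SGD → NOK: 1 ÷ 7.2156 × 0.98666 × 7.3132 = 1.000006
Product ≈ 1 (deviation 0.001%, within rounding noise).

1.0000 (no arbitrage)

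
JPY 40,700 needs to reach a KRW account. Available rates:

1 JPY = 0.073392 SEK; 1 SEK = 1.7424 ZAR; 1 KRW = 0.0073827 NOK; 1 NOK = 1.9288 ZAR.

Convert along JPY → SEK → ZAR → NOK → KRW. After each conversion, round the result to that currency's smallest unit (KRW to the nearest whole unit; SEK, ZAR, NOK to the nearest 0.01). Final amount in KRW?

KRW 365,500

JPY 40,700 × 0.073392 = SEK 2,987.05
SEK 2,987.05 × 1.7424 = ZAR 5,204.64
ZAR 5,204.64 ÷ 1.9288 = NOK 2,698.38
NOK 2,698.38 ÷ 0.0073827 = KRW 365,500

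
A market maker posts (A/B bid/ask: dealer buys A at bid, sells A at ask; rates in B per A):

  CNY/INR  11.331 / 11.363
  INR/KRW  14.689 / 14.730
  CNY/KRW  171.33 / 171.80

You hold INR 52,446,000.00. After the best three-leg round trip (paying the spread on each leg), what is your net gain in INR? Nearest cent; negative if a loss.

Net profit: INR 1,238,638.37

Best loop INR → CNY → KRW → INR:
INR 52,446,000.00 ÷ 11.363 (buy CNY at ask) = CNY 4,615,506.47
CNY 4,615,506.47 × 171.33 (sell CNY at bid) = KRW 790,774,723
KRW 790,774,723 ÷ 14.730 (buy INR at ask) = INR 53,684,638.37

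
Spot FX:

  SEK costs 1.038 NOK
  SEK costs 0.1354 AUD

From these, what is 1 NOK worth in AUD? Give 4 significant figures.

1 NOK ÷ 1.038 = 0.963391 SEK
0.963391 SEK × 0.1354 = 0.130443 AUD

NOK/AUD = 0.1304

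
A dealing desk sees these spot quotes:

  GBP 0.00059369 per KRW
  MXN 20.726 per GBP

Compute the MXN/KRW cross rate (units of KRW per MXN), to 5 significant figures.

1 MXN ÷ 20.726 = 0.0482486 GBP
0.0482486 GBP ÷ 0.00059369 = 81.269 KRW

MXN/KRW = 81.269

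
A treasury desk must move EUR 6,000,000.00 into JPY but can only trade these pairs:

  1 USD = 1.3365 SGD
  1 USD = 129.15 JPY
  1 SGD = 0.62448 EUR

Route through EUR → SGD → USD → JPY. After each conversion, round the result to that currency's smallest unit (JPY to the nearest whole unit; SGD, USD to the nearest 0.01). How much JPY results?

EUR 6,000,000.00 ÷ 0.62448 = SGD 9,607,993.85
SGD 9,607,993.85 ÷ 1.3365 = USD 7,188,921.70
USD 7,188,921.70 × 129.15 = JPY 928,449,238

JPY 928,449,238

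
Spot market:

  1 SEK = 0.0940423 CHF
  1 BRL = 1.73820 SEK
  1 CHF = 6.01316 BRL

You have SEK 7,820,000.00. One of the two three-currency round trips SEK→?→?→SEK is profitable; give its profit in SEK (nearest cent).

Profit: SEK 135,747.77

Profitable loop is SEK → BRL → CHF → SEK:
SEK 7,820,000.00 ÷ 1.73820 = BRL 4,498,906.92
BRL 4,498,906.92 ÷ 6.01316 = CHF 748,176.82
CHF 748,176.82 ÷ 0.0940423 = SEK 7,955,747.77
Profit = SEK 7,955,747.77 − SEK 7,820,000.00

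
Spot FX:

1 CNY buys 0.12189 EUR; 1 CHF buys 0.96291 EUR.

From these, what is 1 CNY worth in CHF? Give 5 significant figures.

1 CNY × 0.12189 = 0.12189 EUR
0.12189 EUR ÷ 0.96291 = 0.126585 CHF

CNY/CHF = 0.12659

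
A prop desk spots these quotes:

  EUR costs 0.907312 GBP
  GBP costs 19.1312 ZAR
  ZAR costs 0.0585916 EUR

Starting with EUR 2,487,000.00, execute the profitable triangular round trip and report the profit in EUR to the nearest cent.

Profitable loop is EUR → GBP → ZAR → EUR:
EUR 2,487,000.00 × 0.907312 = GBP 2,256,484.94
GBP 2,256,484.94 × 19.1312 = ZAR 43,169,264.76
ZAR 43,169,264.76 × 0.0585916 = EUR 2,529,356.29
Profit = EUR 2,529,356.29 − EUR 2,487,000.00

Profit: EUR 42,356.29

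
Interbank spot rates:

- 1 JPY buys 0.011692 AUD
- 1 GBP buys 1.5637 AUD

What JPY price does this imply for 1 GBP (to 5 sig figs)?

GBP/JPY = 133.74

1 GBP × 1.5637 = 1.5637 AUD
1.5637 AUD ÷ 0.011692 = 133.741 JPY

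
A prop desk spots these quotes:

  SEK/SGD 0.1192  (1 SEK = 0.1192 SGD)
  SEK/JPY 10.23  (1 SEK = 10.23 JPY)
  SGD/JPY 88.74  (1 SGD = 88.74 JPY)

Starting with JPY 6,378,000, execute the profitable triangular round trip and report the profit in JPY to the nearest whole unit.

Profit: JPY 216,845

Profitable loop is JPY → SEK → SGD → JPY:
JPY 6,378,000 ÷ 10.23 = SEK 623,460.41
SEK 623,460.41 × 0.1192 = SGD 74,316.48
SGD 74,316.48 × 88.74 = JPY 6,594,845
Profit = JPY 6,594,845 − JPY 6,378,000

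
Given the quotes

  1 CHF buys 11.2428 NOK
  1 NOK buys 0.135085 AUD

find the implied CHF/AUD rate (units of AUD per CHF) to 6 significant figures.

1 CHF × 11.2428 = 11.2428 NOK
11.2428 NOK × 0.135085 = 1.51873 AUD

CHF/AUD = 1.51873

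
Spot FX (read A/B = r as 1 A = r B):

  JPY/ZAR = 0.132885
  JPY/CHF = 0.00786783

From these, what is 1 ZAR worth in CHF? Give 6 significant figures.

ZAR/CHF = 0.0592078

1 ZAR ÷ 0.132885 = 7.5253 JPY
7.5253 JPY × 0.00786783 = 0.0592078 CHF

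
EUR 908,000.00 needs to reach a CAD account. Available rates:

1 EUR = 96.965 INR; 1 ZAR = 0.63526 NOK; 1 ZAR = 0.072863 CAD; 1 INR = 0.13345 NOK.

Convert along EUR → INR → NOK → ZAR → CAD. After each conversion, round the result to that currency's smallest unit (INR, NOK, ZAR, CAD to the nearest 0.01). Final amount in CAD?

CAD 1,347,643.33

EUR 908,000.00 × 96.965 = INR 88,044,220.00
INR 88,044,220.00 × 0.13345 = NOK 11,749,501.16
NOK 11,749,501.16 ÷ 0.63526 = ZAR 18,495,578.44
ZAR 18,495,578.44 × 0.072863 = CAD 1,347,643.33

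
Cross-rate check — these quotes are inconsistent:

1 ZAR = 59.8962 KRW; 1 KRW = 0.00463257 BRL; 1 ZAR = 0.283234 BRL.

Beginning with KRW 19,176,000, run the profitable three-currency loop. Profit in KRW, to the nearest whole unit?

Profit: KRW 398,115

Profitable loop is KRW → ZAR → BRL → KRW:
KRW 19,176,000 ÷ 59.8962 = ZAR 320,153.87
ZAR 320,153.87 × 0.283234 = BRL 90,678.46
BRL 90,678.46 ÷ 0.00463257 = KRW 19,574,115
Profit = KRW 19,574,115 − KRW 19,176,000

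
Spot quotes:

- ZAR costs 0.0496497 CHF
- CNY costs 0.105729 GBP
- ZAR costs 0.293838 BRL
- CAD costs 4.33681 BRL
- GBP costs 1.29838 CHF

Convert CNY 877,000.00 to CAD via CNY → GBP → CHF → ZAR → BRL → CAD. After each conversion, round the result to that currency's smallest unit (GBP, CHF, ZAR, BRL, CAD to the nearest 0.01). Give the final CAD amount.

CNY 877,000.00 × 0.105729 = GBP 92,724.33
GBP 92,724.33 × 1.29838 = CHF 120,391.42
CHF 120,391.42 ÷ 0.0496497 = ZAR 2,424,816.67
ZAR 2,424,816.67 × 0.293838 = BRL 712,503.28
BRL 712,503.28 ÷ 4.33681 = CAD 164,292.02

CAD 164,292.02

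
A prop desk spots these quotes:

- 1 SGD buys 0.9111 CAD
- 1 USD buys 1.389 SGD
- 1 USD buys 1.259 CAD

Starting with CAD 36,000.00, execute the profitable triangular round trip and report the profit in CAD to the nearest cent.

Profitable loop is CAD → USD → SGD → CAD:
CAD 36,000.00 ÷ 1.259 = USD 28,594.12
USD 28,594.12 × 1.389 = SGD 39,717.24
SGD 39,717.24 × 0.9111 = CAD 36,186.37
Profit = CAD 36,186.37 − CAD 36,000.00

Profit: CAD 186.37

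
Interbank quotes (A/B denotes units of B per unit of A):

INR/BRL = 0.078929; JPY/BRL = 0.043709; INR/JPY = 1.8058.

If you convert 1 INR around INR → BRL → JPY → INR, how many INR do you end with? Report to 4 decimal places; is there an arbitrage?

Around INR → BRL → JPY → INR: 1 × 0.078929 ÷ 0.043709 ÷ 1.8058 = 0.999991
Product ≈ 1 (deviation 0.001%, within rounding noise).

1.0000 (no arbitrage)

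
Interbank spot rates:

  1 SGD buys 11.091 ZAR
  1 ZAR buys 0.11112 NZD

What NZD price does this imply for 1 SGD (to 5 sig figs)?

1 SGD × 11.091 = 11.091 ZAR
11.091 ZAR × 0.11112 = 1.23243 NZD

SGD/NZD = 1.2324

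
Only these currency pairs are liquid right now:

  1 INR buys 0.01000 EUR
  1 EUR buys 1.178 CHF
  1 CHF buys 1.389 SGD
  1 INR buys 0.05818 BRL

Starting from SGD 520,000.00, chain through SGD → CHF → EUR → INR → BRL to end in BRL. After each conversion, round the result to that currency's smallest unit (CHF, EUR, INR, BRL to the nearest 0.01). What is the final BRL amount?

SGD 520,000.00 ÷ 1.389 = CHF 374,370.05
CHF 374,370.05 ÷ 1.178 = EUR 317,801.40
EUR 317,801.40 ÷ 0.01000 = INR 31,780,140.00
INR 31,780,140.00 × 0.05818 = BRL 1,848,968.55

BRL 1,848,968.55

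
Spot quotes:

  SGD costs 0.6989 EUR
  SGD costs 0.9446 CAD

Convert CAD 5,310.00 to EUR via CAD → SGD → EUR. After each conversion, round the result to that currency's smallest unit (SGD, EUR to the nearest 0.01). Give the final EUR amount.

EUR 3,928.82

CAD 5,310.00 ÷ 0.9446 = SGD 5,621.43
SGD 5,621.43 × 0.6989 = EUR 3,928.82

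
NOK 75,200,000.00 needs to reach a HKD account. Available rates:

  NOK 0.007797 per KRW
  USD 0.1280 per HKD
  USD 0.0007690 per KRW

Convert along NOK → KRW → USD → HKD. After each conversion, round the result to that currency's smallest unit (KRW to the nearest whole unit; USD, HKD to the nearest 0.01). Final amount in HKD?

NOK 75,200,000.00 ÷ 0.007797 = KRW 9,644,735,155
KRW 9,644,735,155 × 0.0007690 = USD 7,416,801.33
USD 7,416,801.33 ÷ 0.1280 = HKD 57,943,760.39

HKD 57,943,760.39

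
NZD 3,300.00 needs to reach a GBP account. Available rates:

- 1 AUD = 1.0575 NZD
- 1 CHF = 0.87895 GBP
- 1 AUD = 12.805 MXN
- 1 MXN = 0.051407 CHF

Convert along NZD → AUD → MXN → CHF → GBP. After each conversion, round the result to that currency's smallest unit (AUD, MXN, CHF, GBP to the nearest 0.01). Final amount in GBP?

GBP 1,805.51

NZD 3,300.00 ÷ 1.0575 = AUD 3,120.57
AUD 3,120.57 × 12.805 = MXN 39,958.90
MXN 39,958.90 × 0.051407 = CHF 2,054.17
CHF 2,054.17 × 0.87895 = GBP 1,805.51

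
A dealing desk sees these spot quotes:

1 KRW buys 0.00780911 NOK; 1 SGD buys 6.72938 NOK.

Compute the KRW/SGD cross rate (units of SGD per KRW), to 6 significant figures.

1 KRW × 0.00780911 = 0.00780911 NOK
0.00780911 NOK ÷ 6.72938 = 0.00116045 SGD

KRW/SGD = 0.00116045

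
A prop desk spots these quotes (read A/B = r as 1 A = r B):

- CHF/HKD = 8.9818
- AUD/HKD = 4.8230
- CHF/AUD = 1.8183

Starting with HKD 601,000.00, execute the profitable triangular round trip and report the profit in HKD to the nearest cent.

Profitable loop is HKD → AUD → CHF → HKD:
HKD 601,000.00 ÷ 4.8230 = AUD 124,611.24
AUD 124,611.24 ÷ 1.8183 = CHF 68,531.73
CHF 68,531.73 × 8.9818 = HKD 615,538.26
Profit = HKD 615,538.26 − HKD 601,000.00

Profit: HKD 14,538.26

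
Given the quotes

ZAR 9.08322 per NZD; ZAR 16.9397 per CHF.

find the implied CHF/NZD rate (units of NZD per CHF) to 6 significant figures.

CHF/NZD = 1.86494

1 CHF × 16.9397 = 16.9397 ZAR
16.9397 ZAR ÷ 9.08322 = 1.86494 NZD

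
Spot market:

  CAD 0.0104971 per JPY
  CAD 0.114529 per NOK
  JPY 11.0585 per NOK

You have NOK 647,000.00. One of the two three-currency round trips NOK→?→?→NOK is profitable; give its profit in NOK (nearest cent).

Profit: NOK 8,774.26

Profitable loop is NOK → JPY → CAD → NOK:
NOK 647,000.00 × 11.0585 = JPY 7,154,850
JPY 7,154,850 × 0.0104971 = CAD 75,105.17
CAD 75,105.17 ÷ 0.114529 = NOK 655,774.26
Profit = NOK 655,774.26 − NOK 647,000.00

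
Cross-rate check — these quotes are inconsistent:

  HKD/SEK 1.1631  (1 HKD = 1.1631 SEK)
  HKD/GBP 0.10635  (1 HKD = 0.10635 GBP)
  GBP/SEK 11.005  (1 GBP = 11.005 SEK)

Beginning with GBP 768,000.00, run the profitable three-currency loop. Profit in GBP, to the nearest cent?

Profit: GBP 4,808.17

Profitable loop is GBP → SEK → HKD → GBP:
GBP 768,000.00 × 11.005 = SEK 8,451,840.00
SEK 8,451,840.00 ÷ 1.1631 = HKD 7,266,649.47
HKD 7,266,649.47 × 0.10635 = GBP 772,808.17
Profit = GBP 772,808.17 − GBP 768,000.00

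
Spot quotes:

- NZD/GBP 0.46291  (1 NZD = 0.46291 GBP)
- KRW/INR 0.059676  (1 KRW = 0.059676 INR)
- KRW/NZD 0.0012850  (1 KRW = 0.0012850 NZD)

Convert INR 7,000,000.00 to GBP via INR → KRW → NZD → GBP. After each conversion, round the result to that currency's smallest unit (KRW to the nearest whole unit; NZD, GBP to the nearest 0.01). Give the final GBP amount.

GBP 69,774.71

INR 7,000,000.00 ÷ 0.059676 = KRW 117,300,087
KRW 117,300,087 × 0.0012850 = NZD 150,730.61
NZD 150,730.61 × 0.46291 = GBP 69,774.71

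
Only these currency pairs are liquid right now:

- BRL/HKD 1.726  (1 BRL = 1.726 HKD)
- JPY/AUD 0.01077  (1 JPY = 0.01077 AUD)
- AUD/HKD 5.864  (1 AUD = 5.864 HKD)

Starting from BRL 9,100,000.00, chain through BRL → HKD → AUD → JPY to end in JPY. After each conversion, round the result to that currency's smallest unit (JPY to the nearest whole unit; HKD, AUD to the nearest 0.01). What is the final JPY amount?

BRL 9,100,000.00 × 1.726 = HKD 15,706,600.00
HKD 15,706,600.00 ÷ 5.864 = AUD 2,678,478.85
AUD 2,678,478.85 ÷ 0.01077 = JPY 248,698,129

JPY 248,698,129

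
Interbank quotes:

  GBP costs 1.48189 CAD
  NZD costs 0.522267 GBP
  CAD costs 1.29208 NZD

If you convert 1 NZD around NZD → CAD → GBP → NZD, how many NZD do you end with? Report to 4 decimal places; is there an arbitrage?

Around NZD → CAD → GBP → NZD: 1 ÷ 1.29208 ÷ 1.48189 ÷ 0.522267 = 1.000005
Product ≈ 1 (deviation 0.000%, within rounding noise).

1.0000 (no arbitrage)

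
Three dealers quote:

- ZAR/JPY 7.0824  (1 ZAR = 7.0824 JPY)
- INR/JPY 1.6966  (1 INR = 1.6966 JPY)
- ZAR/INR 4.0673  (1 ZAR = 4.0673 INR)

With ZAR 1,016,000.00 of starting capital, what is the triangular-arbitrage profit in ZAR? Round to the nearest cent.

Profit: ZAR 26,769.91

Profitable loop is ZAR → JPY → INR → ZAR:
ZAR 1,016,000.00 × 7.0824 = JPY 7,195,718
JPY 7,195,718 ÷ 1.6966 = INR 4,241,258.05
INR 4,241,258.05 ÷ 4.0673 = ZAR 1,042,769.91
Profit = ZAR 1,042,769.91 − ZAR 1,016,000.00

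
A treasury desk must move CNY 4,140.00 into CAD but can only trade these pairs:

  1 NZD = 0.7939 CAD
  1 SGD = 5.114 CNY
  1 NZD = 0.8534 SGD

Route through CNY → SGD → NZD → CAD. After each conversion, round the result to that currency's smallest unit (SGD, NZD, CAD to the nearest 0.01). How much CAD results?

CAD 753.10

CNY 4,140.00 ÷ 5.114 = SGD 809.54
SGD 809.54 ÷ 0.8534 = NZD 948.61
NZD 948.61 × 0.7939 = CAD 753.10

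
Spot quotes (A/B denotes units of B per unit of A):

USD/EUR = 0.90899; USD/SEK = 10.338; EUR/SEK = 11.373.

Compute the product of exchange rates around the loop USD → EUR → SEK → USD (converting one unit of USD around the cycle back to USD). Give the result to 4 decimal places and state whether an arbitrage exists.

1.0000 (no arbitrage)

Around USD → EUR → SEK → USD: 1 × 0.90899 × 11.373 ÷ 10.338 = 0.999995
Product ≈ 1 (deviation 0.001%, within rounding noise).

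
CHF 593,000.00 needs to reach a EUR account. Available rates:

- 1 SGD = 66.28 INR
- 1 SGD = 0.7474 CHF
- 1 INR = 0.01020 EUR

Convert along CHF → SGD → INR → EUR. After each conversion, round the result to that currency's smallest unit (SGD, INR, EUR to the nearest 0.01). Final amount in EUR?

EUR 536,394.45

CHF 593,000.00 ÷ 0.7474 = SGD 793,417.18
SGD 793,417.18 × 66.28 = INR 52,587,690.69
INR 52,587,690.69 × 0.01020 = EUR 536,394.45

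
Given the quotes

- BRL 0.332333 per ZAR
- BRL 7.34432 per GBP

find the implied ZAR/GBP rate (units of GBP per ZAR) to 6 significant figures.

ZAR/GBP = 0.0452503

1 ZAR × 0.332333 = 0.332333 BRL
0.332333 BRL ÷ 7.34432 = 0.0452503 GBP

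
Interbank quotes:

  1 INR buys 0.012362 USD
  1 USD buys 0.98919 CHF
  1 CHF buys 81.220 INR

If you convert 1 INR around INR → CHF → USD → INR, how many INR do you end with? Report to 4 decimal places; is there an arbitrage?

1.0069 (arbitrage exists)

Around INR → CHF → USD → INR: 1 ÷ 81.220 ÷ 0.98919 ÷ 0.012362 = 1.006859
Product > 1; profitable direction is INR → CHF → USD → INR.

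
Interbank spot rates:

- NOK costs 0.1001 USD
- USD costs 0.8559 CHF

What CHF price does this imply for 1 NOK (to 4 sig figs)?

1 NOK × 0.1001 = 0.1001 USD
0.1001 USD × 0.8559 = 0.0856756 CHF

NOK/CHF = 0.08568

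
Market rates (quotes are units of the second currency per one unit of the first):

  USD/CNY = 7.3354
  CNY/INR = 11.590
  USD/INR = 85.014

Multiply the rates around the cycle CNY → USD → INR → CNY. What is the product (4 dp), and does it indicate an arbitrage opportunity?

Around CNY → USD → INR → CNY: 1 ÷ 7.3354 × 85.014 ÷ 11.590 = 0.999961
Product ≈ 1 (deviation 0.004%, within rounding noise).

1.0000 (no arbitrage)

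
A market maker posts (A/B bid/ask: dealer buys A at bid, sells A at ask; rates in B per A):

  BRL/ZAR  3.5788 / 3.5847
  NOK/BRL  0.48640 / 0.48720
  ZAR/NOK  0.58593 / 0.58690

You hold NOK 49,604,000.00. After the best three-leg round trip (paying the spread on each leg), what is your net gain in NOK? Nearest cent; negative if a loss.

Best loop NOK → BRL → ZAR → NOK:
NOK 49,604,000.00 × 0.48640 (sell NOK at bid) = BRL 24,127,385.60
BRL 24,127,385.60 × 3.5788 (sell BRL at bid) = ZAR 86,347,087.59
ZAR 86,347,087.59 × 0.58593 (sell ZAR at bid) = NOK 50,593,349.03

Net profit: NOK 989,349.03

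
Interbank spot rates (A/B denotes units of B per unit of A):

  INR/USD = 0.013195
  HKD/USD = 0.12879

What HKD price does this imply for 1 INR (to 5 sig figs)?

1 INR × 0.013195 = 0.013195 USD
0.013195 USD ÷ 0.12879 = 0.102454 HKD

INR/HKD = 0.10245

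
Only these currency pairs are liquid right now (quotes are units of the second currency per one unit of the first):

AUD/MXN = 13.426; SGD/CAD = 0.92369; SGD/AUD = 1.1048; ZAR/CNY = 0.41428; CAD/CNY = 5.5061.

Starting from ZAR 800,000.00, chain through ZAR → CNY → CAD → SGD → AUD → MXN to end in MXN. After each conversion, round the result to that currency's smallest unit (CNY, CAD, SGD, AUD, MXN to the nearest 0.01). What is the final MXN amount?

MXN 966,593.59

ZAR 800,000.00 × 0.41428 = CNY 331,424.00
CNY 331,424.00 ÷ 5.5061 = CAD 60,192.15
CAD 60,192.15 ÷ 0.92369 = SGD 65,164.88
SGD 65,164.88 × 1.1048 = AUD 71,994.16
AUD 71,994.16 × 13.426 = MXN 966,593.59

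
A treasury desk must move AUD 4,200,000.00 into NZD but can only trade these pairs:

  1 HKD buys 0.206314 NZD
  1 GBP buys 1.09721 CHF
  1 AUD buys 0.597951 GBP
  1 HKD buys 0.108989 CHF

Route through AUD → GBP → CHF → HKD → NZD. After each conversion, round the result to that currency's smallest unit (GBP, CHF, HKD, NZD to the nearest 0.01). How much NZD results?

NZD 5,216,157.25

AUD 4,200,000.00 × 0.597951 = GBP 2,511,394.20
GBP 2,511,394.20 × 1.09721 = CHF 2,755,526.83
CHF 2,755,526.83 ÷ 0.108989 = HKD 25,282,614.12
HKD 25,282,614.12 × 0.206314 = NZD 5,216,157.25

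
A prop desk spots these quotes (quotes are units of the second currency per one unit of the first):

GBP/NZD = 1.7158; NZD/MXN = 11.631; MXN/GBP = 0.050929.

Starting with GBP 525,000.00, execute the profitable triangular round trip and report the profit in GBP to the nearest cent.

Profit: GBP 8,590.60

Profitable loop is GBP → NZD → MXN → GBP:
GBP 525,000.00 × 1.7158 = NZD 900,795.00
NZD 900,795.00 × 11.631 = MXN 10,477,146.64
MXN 10,477,146.64 × 0.050929 = GBP 533,590.60
Profit = GBP 533,590.60 − GBP 525,000.00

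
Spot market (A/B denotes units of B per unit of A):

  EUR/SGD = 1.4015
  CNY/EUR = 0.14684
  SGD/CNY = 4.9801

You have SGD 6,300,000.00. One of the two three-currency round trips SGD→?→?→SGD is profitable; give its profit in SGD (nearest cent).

Profit: SGD 156,781.51

Profitable loop is SGD → CNY → EUR → SGD:
SGD 6,300,000.00 × 4.9801 = CNY 31,374,630.00
CNY 31,374,630.00 × 0.14684 = EUR 4,607,050.67
EUR 4,607,050.67 × 1.4015 = SGD 6,456,781.51
Profit = SGD 6,456,781.51 − SGD 6,300,000.00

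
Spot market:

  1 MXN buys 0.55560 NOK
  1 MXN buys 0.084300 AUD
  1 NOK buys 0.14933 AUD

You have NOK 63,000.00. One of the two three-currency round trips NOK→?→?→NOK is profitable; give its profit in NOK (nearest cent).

Profitable loop is NOK → MXN → AUD → NOK:
NOK 63,000.00 ÷ 0.55560 = MXN 113,390.93
MXN 113,390.93 × 0.084300 = AUD 9,558.86
AUD 9,558.86 ÷ 0.14933 = NOK 64,011.62
Profit = NOK 64,011.62 − NOK 63,000.00

Profit: NOK 1,011.62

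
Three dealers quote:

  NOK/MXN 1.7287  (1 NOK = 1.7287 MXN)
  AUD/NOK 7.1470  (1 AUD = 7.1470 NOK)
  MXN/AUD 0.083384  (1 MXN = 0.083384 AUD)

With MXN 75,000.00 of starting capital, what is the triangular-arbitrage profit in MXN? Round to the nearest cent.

Profitable loop is MXN → AUD → NOK → MXN:
MXN 75,000.00 × 0.083384 = AUD 6,253.80
AUD 6,253.80 × 7.1470 = NOK 44,695.91
NOK 44,695.91 × 1.7287 = MXN 77,265.82
Profit = MXN 77,265.82 − MXN 75,000.00

Profit: MXN 2,265.82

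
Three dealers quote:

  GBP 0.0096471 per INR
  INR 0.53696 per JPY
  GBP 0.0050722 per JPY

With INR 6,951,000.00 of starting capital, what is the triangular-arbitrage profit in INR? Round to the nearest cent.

Profitable loop is INR → GBP → JPY → INR:
INR 6,951,000.00 × 0.0096471 = GBP 67,056.99
GBP 67,056.99 ÷ 0.0050722 = JPY 13,220,494
JPY 13,220,494 × 0.53696 = INR 7,098,876.72
Profit = INR 7,098,876.72 − INR 6,951,000.00

Profit: INR 147,876.72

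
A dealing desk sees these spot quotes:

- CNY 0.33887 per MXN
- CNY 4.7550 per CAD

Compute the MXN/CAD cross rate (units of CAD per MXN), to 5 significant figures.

MXN/CAD = 0.071266

1 MXN × 0.33887 = 0.33887 CNY
0.33887 CNY ÷ 4.7550 = 0.071266 CAD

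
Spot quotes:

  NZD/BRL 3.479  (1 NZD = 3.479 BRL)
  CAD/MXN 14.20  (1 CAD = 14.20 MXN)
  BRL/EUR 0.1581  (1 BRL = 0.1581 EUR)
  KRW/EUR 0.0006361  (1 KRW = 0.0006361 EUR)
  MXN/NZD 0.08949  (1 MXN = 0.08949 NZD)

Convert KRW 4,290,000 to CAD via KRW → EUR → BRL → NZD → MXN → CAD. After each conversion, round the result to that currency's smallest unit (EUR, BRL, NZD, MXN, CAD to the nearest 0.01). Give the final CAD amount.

KRW 4,290,000 × 0.0006361 = EUR 2,728.87
EUR 2,728.87 ÷ 0.1581 = BRL 17,260.40
BRL 17,260.40 ÷ 3.479 = NZD 4,961.31
NZD 4,961.31 ÷ 0.08949 = MXN 55,439.83
MXN 55,439.83 ÷ 14.20 = CAD 3,904.21

CAD 3,904.21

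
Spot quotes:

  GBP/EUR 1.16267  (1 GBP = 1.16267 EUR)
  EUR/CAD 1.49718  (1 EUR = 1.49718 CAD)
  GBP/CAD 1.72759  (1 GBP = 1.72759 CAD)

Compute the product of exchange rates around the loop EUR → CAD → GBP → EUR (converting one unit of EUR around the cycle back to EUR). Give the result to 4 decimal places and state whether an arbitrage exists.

Around EUR → CAD → GBP → EUR: 1 × 1.49718 ÷ 1.72759 × 1.16267 = 1.007604
Product > 1; profitable direction is EUR → CAD → GBP → EUR.

1.0076 (arbitrage exists)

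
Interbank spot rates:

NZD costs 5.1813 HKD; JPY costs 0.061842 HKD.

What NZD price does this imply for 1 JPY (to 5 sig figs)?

JPY/NZD = 0.011936

1 JPY × 0.061842 = 0.061842 HKD
0.061842 HKD ÷ 5.1813 = 0.0119356 NZD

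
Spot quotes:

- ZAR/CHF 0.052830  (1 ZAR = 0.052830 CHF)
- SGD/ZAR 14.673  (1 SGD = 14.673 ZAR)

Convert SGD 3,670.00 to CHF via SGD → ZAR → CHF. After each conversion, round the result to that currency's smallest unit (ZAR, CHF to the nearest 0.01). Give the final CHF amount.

CHF 2,844.89

SGD 3,670.00 × 14.673 = ZAR 53,849.91
ZAR 53,849.91 × 0.052830 = CHF 2,844.89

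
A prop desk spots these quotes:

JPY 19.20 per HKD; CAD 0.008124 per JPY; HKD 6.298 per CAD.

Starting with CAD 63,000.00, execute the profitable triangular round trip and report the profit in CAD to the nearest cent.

Profit: CAD 1,130.81

Profitable loop is CAD → JPY → HKD → CAD:
CAD 63,000.00 ÷ 0.008124 = JPY 7,754,801
JPY 7,754,801 ÷ 19.20 = HKD 403,895.86
HKD 403,895.86 ÷ 6.298 = CAD 64,130.81
Profit = CAD 64,130.81 − CAD 63,000.00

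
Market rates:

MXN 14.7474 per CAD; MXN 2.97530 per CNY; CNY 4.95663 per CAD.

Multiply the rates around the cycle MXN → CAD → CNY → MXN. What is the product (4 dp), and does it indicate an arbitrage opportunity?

1.0000 (no arbitrage)

Around MXN → CAD → CNY → MXN: 1 ÷ 14.7474 × 4.95663 × 2.97530 = 1.000004
Product ≈ 1 (deviation 0.000%, within rounding noise).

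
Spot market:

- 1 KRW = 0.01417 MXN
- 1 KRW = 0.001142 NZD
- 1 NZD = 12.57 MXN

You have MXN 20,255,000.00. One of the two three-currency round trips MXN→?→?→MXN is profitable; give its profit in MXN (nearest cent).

Profit: MXN 264,358.48

Profitable loop is MXN → KRW → NZD → MXN:
MXN 20,255,000.00 ÷ 0.01417 = KRW 1,429,428,370
KRW 1,429,428,370 × 0.001142 = NZD 1,632,407.20
NZD 1,632,407.20 × 12.57 = MXN 20,519,358.48
Profit = MXN 20,519,358.48 − MXN 20,255,000.00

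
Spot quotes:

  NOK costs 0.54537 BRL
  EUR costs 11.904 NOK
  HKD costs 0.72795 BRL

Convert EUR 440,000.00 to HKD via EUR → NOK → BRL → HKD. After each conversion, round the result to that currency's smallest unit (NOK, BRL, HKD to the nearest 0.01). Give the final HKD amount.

HKD 3,924,056.83

EUR 440,000.00 × 11.904 = NOK 5,237,760.00
NOK 5,237,760.00 × 0.54537 = BRL 2,856,517.17
BRL 2,856,517.17 ÷ 0.72795 = HKD 3,924,056.83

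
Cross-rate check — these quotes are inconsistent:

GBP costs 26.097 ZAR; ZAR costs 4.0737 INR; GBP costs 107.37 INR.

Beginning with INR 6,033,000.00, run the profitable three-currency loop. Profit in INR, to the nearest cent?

Profitable loop is INR → ZAR → GBP → INR:
INR 6,033,000.00 ÷ 4.0737 = ZAR 1,480,963.25
ZAR 1,480,963.25 ÷ 26.097 = GBP 56,748.41
GBP 56,748.41 × 107.37 = INR 6,093,076.77
Profit = INR 6,093,076.77 − INR 6,033,000.00

Profit: INR 60,076.77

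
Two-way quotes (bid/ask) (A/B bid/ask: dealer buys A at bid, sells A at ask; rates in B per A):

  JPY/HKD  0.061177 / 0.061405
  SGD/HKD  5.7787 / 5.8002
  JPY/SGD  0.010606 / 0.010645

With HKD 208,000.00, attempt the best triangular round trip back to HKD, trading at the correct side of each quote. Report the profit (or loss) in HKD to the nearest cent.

Net result: HKD -393.30 (no profitable arbitrage after spreads)

Best loop HKD → JPY → SGD → HKD:
HKD 208,000.00 ÷ 0.061405 (buy JPY at ask) = JPY 3,387,346
JPY 3,387,346 × 0.010606 (sell JPY at bid) = SGD 35,926.19
SGD 35,926.19 × 5.7787 (sell SGD at bid) = HKD 207,606.70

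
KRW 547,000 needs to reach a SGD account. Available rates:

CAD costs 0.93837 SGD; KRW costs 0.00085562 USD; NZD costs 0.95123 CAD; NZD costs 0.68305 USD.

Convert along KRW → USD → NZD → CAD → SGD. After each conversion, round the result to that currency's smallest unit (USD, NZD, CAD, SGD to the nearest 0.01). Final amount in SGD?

SGD 611.60

KRW 547,000 × 0.00085562 = USD 468.02
USD 468.02 ÷ 0.68305 = NZD 685.19
NZD 685.19 × 0.95123 = CAD 651.77
CAD 651.77 × 0.93837 = SGD 611.60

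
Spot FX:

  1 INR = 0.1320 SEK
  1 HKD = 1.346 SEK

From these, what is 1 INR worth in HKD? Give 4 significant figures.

1 INR × 0.1320 = 0.132 SEK
0.132 SEK ÷ 1.346 = 0.0980684 HKD

INR/HKD = 0.09807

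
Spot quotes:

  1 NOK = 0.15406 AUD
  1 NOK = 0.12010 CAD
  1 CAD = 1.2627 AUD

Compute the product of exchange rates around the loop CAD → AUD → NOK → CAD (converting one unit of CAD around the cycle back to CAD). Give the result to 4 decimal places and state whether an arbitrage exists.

0.9844 (arbitrage exists)

Around CAD → AUD → NOK → CAD: 1 × 1.2627 ÷ 0.15406 × 0.12010 = 0.984358
Product < 1; profitable direction is CAD → NOK → AUD → CAD.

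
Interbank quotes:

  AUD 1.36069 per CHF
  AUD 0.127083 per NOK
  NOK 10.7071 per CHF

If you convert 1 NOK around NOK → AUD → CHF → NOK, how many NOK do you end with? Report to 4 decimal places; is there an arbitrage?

Around NOK → AUD → CHF → NOK: 1 × 0.127083 ÷ 1.36069 × 10.7071 = 1.000000
Product ≈ 1 (deviation 0.000%, within rounding noise).

1.0000 (no arbitrage)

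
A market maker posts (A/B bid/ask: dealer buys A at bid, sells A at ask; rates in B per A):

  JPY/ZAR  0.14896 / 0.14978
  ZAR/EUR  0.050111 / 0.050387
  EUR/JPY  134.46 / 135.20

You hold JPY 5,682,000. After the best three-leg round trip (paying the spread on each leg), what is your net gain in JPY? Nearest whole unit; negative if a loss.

Best loop JPY → ZAR → EUR → JPY:
JPY 5,682,000 × 0.14896 (sell JPY at bid) = ZAR 846,390.72
ZAR 846,390.72 × 0.050111 (sell ZAR at bid) = EUR 42,413.49
EUR 42,413.49 × 134.46 (sell EUR at bid) = JPY 5,702,917

Net profit: JPY 20,917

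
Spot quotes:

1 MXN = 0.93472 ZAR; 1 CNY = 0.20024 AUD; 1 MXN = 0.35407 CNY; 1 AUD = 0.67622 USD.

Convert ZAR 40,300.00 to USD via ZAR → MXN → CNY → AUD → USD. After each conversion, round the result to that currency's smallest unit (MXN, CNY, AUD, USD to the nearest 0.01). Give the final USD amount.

ZAR 40,300.00 ÷ 0.93472 = MXN 43,114.52
MXN 43,114.52 × 0.35407 = CNY 15,265.56
CNY 15,265.56 × 0.20024 = AUD 3,056.78
AUD 3,056.78 × 0.67622 = USD 2,067.06

USD 2,067.06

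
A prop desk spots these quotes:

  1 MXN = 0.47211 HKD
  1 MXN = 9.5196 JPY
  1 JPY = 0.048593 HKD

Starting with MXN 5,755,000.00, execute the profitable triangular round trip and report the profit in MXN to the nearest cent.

Profit: MXN 118,488.40

Profitable loop is MXN → HKD → JPY → MXN:
MXN 5,755,000.00 × 0.47211 = HKD 2,716,993.05
HKD 2,716,993.05 ÷ 0.048593 = JPY 55,913,260
JPY 55,913,260 ÷ 9.5196 = MXN 5,873,488.40
Profit = MXN 5,873,488.40 − MXN 5,755,000.00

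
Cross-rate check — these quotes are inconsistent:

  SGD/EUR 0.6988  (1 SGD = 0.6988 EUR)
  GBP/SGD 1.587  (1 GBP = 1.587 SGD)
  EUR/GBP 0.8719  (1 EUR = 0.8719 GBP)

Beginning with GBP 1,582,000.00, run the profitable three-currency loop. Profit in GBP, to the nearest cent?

Profitable loop is GBP → EUR → SGD → GBP:
GBP 1,582,000.00 ÷ 0.8719 = EUR 1,814,428.26
EUR 1,814,428.26 ÷ 0.6988 = SGD 2,596,491.50
SGD 2,596,491.50 ÷ 1.587 = GBP 1,636,100.50
Profit = GBP 1,636,100.50 − GBP 1,582,000.00

Profit: GBP 54,100.50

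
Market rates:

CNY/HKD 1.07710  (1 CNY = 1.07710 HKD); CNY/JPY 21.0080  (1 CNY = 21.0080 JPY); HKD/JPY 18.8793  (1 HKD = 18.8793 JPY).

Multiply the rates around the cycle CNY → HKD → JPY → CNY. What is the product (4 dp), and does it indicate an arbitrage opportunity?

Around CNY → HKD → JPY → CNY: 1 × 1.07710 × 18.8793 ÷ 21.0080 = 0.967960
Product < 1; profitable direction is CNY → JPY → HKD → CNY.

0.9680 (arbitrage exists)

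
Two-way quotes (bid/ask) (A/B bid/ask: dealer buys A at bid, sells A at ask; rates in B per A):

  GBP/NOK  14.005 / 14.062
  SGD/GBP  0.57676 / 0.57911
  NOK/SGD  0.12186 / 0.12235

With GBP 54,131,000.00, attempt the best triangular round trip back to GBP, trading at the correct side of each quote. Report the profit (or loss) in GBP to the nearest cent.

Net profit: GBP 198,276.12

Best loop GBP → SGD → NOK → GBP:
GBP 54,131,000.00 ÷ 0.57911 (buy SGD at ask) = SGD 93,472,742.66
SGD 93,472,742.66 ÷ 0.12235 (buy NOK at ask) = NOK 763,978,280.81
NOK 763,978,280.81 ÷ 14.062 (buy GBP at ask) = GBP 54,329,276.12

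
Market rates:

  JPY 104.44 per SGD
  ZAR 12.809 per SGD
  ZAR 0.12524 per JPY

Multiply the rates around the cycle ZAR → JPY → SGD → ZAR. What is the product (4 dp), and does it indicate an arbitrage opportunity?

Around ZAR → JPY → SGD → ZAR: 1 ÷ 0.12524 ÷ 104.44 × 12.809 = 0.979276
Product < 1; profitable direction is ZAR → SGD → JPY → ZAR.

0.9793 (arbitrage exists)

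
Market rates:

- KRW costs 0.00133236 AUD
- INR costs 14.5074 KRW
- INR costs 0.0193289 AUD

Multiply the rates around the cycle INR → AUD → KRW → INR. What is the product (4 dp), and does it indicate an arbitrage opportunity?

1.0000 (no arbitrage)

Around INR → AUD → KRW → INR: 1 × 0.0193289 ÷ 0.00133236 ÷ 14.5074 = 0.999991
Product ≈ 1 (deviation 0.001%, within rounding noise).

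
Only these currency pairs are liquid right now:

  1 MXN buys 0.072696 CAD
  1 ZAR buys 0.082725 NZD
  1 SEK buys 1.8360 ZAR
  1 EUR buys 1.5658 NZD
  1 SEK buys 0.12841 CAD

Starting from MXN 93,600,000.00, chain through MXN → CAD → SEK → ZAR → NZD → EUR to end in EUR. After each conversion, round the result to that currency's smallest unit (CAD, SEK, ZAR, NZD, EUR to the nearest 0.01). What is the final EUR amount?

EUR 5,139,971.15

MXN 93,600,000.00 × 0.072696 = CAD 6,804,345.60
CAD 6,804,345.60 ÷ 0.12841 = SEK 52,989,218.91
SEK 52,989,218.91 × 1.8360 = ZAR 97,288,205.92
ZAR 97,288,205.92 × 0.082725 = NZD 8,048,166.83
NZD 8,048,166.83 ÷ 1.5658 = EUR 5,139,971.15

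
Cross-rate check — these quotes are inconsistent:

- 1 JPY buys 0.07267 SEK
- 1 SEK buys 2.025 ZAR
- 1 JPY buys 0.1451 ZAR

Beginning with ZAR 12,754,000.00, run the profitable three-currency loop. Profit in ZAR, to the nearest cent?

Profitable loop is ZAR → JPY → SEK → ZAR:
ZAR 12,754,000.00 ÷ 0.1451 = JPY 87,898,001
JPY 87,898,001 × 0.07267 = SEK 6,387,547.76
SEK 6,387,547.76 × 2.025 = ZAR 12,934,784.21
Profit = ZAR 12,934,784.21 − ZAR 12,754,000.00

Profit: ZAR 180,784.21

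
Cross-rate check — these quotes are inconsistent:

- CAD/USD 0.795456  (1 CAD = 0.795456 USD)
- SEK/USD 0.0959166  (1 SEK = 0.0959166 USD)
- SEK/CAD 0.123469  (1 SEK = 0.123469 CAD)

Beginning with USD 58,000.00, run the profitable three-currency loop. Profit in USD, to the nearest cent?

Profitable loop is USD → SEK → CAD → USD:
USD 58,000.00 ÷ 0.0959166 = SEK 604,691.99
SEK 604,691.99 × 0.123469 = CAD 74,660.72
CAD 74,660.72 × 0.795456 = USD 59,389.31
Profit = USD 59,389.31 − USD 58,000.00

Profit: USD 1,389.31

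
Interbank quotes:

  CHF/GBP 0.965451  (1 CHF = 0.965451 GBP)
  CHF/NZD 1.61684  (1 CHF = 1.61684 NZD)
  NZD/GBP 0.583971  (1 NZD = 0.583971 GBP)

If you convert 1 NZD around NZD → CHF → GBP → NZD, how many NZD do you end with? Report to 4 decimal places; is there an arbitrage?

Around NZD → CHF → GBP → NZD: 1 ÷ 1.61684 × 0.965451 ÷ 0.583971 = 1.022520
Product > 1; profitable direction is NZD → CHF → GBP → NZD.

1.0225 (arbitrage exists)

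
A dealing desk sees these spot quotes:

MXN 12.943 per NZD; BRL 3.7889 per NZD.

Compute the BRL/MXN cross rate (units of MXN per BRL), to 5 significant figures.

1 BRL ÷ 3.7889 = 0.263929 NZD
0.263929 NZD × 12.943 = 3.41603 MXN

BRL/MXN = 3.4160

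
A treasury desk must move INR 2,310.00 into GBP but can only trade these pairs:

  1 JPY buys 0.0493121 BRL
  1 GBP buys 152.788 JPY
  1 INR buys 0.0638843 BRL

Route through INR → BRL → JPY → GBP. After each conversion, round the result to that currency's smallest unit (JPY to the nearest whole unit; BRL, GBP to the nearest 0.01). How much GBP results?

GBP 19.59

INR 2,310.00 × 0.0638843 = BRL 147.57
BRL 147.57 ÷ 0.0493121 = JPY 2,993
JPY 2,993 ÷ 152.788 = GBP 19.59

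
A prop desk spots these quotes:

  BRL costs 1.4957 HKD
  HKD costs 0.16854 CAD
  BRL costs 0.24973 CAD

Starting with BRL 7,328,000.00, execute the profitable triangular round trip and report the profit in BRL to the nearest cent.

Profitable loop is BRL → HKD → CAD → BRL:
BRL 7,328,000.00 × 1.4957 = HKD 10,960,489.60
HKD 10,960,489.60 × 0.16854 = CAD 1,847,280.92
CAD 1,847,280.92 ÷ 0.24973 = BRL 7,397,112.55
Profit = BRL 7,397,112.55 − BRL 7,328,000.00

Profit: BRL 69,112.55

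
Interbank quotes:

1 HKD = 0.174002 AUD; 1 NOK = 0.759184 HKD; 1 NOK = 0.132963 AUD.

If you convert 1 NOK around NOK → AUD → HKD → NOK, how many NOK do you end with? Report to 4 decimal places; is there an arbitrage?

Around NOK → AUD → HKD → NOK: 1 × 0.132963 ÷ 0.174002 ÷ 0.759184 = 1.006536
Product > 1; profitable direction is NOK → AUD → HKD → NOK.

1.0065 (arbitrage exists)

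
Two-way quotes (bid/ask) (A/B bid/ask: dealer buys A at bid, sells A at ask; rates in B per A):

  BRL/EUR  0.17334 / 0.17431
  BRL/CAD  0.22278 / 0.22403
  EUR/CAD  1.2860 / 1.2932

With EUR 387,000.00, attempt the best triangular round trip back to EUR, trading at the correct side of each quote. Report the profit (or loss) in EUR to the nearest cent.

Net result: EUR -1,925.69 (no profitable arbitrage after spreads)

Best loop EUR → CAD → BRL → EUR:
EUR 387,000.00 × 1.2860 (sell EUR at bid) = CAD 497,682.00
CAD 497,682.00 ÷ 0.22403 (buy BRL at ask) = BRL 2,221,497.12
BRL 2,221,497.12 × 0.17334 (sell BRL at bid) = EUR 385,074.31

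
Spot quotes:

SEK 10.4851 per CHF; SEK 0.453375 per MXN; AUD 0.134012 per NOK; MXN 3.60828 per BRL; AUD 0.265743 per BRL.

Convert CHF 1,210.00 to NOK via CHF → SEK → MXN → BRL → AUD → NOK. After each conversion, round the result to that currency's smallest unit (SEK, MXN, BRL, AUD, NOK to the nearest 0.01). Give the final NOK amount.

CHF 1,210.00 × 10.4851 = SEK 12,686.97
SEK 12,686.97 ÷ 0.453375 = MXN 27,983.39
MXN 27,983.39 ÷ 3.60828 = BRL 7,755.33
BRL 7,755.33 × 0.265743 = AUD 2,060.92
AUD 2,060.92 ÷ 0.134012 = NOK 15,378.62

NOK 15,378.62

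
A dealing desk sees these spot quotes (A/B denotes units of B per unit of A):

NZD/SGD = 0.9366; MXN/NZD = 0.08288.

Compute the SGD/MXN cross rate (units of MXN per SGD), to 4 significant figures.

SGD/MXN = 12.88

1 SGD ÷ 0.9366 = 1.06769 NZD
1.06769 NZD ÷ 0.08288 = 12.8824 MXN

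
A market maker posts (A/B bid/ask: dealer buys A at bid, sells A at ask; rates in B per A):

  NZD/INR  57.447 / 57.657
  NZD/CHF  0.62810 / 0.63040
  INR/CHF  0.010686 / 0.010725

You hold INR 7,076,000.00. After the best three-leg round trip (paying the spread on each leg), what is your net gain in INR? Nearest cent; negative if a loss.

Net profit: INR 111,324.87

Best loop INR → NZD → CHF → INR:
INR 7,076,000.00 ÷ 57.657 (buy NZD at ask) = NZD 122,725.77
NZD 122,725.77 × 0.62810 (sell NZD at bid) = CHF 77,084.06
CHF 77,084.06 ÷ 0.010725 (buy INR at ask) = INR 7,187,324.87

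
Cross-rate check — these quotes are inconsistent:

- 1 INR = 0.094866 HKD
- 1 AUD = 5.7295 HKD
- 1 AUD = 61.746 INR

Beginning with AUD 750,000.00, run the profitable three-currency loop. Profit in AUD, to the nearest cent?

Profitable loop is AUD → INR → HKD → AUD:
AUD 750,000.00 × 61.746 = INR 46,309,500.00
INR 46,309,500.00 × 0.094866 = HKD 4,393,197.03
HKD 4,393,197.03 ÷ 5.7295 = AUD 766,767.96
Profit = AUD 766,767.96 − AUD 750,000.00

Profit: AUD 16,767.96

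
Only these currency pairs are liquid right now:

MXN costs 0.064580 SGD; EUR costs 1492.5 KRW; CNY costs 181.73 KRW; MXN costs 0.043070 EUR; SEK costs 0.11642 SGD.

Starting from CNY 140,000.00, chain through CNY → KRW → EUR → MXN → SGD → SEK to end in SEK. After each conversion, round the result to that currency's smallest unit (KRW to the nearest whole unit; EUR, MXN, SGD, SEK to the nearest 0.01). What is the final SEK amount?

CNY 140,000.00 × 181.73 = KRW 25,442,200
KRW 25,442,200 ÷ 1492.5 = EUR 17,046.70
EUR 17,046.70 ÷ 0.043070 = MXN 395,790.57
MXN 395,790.57 × 0.064580 = SGD 25,560.16
SGD 25,560.16 ÷ 0.11642 = SEK 219,551.28

SEK 219,551.28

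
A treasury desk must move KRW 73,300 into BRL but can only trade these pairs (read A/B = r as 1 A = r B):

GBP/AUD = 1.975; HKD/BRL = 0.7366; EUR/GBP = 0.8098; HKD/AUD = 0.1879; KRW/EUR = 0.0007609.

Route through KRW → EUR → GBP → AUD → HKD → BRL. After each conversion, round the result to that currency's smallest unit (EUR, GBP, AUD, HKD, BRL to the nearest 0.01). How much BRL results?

BRL 349.64

KRW 73,300 × 0.0007609 = EUR 55.77
EUR 55.77 × 0.8098 = GBP 45.16
GBP 45.16 × 1.975 = AUD 89.19
AUD 89.19 ÷ 0.1879 = HKD 474.67
HKD 474.67 × 0.7366 = BRL 349.64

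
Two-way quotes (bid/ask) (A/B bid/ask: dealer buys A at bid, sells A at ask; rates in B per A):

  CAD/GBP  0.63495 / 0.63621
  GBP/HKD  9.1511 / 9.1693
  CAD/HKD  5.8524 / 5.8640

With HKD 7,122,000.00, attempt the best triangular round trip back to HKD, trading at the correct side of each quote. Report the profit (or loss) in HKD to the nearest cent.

Best loop HKD → GBP → CAD → HKD:
HKD 7,122,000.00 ÷ 9.1693 (buy GBP at ask) = GBP 776,722.32
GBP 776,722.32 ÷ 0.63621 (buy CAD at ask) = CAD 1,220,858.40
CAD 1,220,858.40 × 5.8524 (sell CAD at bid) = HKD 7,144,951.71

Net profit: HKD 22,951.71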